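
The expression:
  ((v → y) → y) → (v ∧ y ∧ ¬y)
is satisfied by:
  {v: False, y: False}


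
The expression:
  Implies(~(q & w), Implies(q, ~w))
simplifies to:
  True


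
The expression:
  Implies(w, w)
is always true.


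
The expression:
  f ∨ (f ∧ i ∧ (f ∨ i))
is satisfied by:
  {f: True}


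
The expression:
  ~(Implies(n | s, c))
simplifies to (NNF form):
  ~c & (n | s)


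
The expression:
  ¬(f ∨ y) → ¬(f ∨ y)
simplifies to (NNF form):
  True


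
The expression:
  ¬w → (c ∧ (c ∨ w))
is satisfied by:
  {c: True, w: True}
  {c: True, w: False}
  {w: True, c: False}


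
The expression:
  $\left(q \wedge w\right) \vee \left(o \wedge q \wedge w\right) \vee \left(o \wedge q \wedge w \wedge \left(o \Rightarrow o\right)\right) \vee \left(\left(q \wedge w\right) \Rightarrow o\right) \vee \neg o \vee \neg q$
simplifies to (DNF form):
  $\text{True}$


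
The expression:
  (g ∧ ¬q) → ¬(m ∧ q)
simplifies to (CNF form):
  True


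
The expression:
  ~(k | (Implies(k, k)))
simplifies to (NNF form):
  False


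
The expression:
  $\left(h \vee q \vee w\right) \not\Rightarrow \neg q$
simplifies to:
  $q$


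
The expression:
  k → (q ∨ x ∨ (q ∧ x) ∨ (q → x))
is always true.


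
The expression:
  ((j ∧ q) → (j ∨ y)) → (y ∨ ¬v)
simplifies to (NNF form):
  y ∨ ¬v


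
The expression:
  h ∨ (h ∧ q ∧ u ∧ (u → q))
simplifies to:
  h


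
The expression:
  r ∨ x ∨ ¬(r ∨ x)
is always true.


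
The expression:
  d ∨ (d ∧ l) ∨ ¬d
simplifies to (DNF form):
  True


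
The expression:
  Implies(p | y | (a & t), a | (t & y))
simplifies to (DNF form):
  a | (t & y) | (~p & ~y)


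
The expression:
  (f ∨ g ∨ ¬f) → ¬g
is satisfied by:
  {g: False}


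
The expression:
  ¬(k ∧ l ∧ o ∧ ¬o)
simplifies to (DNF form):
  True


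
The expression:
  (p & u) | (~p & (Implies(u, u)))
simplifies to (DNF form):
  u | ~p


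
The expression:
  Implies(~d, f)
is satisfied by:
  {d: True, f: True}
  {d: True, f: False}
  {f: True, d: False}


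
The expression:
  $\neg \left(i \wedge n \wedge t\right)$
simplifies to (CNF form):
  $\neg i \vee \neg n \vee \neg t$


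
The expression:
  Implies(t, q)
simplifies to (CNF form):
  q | ~t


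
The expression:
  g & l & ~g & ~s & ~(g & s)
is never true.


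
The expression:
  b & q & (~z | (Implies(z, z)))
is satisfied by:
  {b: True, q: True}


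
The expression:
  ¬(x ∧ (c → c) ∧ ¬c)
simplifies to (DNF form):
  c ∨ ¬x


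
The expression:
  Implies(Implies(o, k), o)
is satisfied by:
  {o: True}


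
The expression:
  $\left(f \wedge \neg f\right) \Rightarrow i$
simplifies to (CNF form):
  $\text{True}$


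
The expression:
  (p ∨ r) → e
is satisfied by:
  {e: True, r: False, p: False}
  {e: True, p: True, r: False}
  {e: True, r: True, p: False}
  {e: True, p: True, r: True}
  {p: False, r: False, e: False}


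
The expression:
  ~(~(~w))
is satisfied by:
  {w: False}


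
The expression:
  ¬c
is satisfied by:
  {c: False}


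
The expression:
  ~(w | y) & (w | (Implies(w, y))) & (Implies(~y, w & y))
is never true.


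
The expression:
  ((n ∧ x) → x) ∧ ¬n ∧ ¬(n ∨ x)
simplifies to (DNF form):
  ¬n ∧ ¬x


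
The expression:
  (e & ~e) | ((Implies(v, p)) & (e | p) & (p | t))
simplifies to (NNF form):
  p | (e & t & ~v)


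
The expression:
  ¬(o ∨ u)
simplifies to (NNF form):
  ¬o ∧ ¬u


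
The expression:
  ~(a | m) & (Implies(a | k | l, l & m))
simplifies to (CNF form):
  ~a & ~k & ~l & ~m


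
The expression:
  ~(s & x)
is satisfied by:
  {s: False, x: False}
  {x: True, s: False}
  {s: True, x: False}


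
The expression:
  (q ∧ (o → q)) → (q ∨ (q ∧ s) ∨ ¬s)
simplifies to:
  True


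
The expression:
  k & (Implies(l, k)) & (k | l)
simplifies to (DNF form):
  k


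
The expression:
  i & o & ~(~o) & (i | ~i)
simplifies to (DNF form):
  i & o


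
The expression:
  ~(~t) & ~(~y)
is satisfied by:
  {t: True, y: True}


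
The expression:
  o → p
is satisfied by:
  {p: True, o: False}
  {o: False, p: False}
  {o: True, p: True}


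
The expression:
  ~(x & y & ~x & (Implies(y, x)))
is always true.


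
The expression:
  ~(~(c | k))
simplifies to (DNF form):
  c | k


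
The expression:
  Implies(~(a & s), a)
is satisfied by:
  {a: True}


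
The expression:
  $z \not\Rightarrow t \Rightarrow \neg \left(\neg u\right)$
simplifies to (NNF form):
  $t \vee u \vee \neg z$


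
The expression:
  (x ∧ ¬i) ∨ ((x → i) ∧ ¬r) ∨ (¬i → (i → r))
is always true.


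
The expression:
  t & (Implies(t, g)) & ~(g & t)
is never true.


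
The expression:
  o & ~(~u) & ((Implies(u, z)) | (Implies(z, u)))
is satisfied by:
  {u: True, o: True}


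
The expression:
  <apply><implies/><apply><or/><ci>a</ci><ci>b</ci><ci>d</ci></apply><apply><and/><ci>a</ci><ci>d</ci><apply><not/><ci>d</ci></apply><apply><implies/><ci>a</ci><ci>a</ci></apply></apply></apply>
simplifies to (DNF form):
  <apply><and/><apply><not/><ci>a</ci></apply><apply><not/><ci>b</ci></apply><apply><not/><ci>d</ci></apply></apply>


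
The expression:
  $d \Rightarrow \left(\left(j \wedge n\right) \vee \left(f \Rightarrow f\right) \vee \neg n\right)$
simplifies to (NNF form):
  $\text{True}$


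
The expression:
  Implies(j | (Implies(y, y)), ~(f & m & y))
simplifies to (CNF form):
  ~f | ~m | ~y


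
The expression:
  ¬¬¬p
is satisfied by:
  {p: False}


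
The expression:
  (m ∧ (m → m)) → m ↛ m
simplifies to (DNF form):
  ¬m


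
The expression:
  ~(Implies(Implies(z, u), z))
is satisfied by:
  {z: False}


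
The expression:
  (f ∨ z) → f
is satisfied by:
  {f: True, z: False}
  {z: False, f: False}
  {z: True, f: True}


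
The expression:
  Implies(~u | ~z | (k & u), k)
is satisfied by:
  {k: True, u: True, z: True}
  {k: True, u: True, z: False}
  {k: True, z: True, u: False}
  {k: True, z: False, u: False}
  {u: True, z: True, k: False}


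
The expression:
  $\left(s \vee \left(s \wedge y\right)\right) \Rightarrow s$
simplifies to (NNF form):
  $\text{True}$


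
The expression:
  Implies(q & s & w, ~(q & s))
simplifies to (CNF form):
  ~q | ~s | ~w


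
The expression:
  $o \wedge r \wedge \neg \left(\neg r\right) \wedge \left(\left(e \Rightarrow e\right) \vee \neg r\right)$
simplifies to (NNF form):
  $o \wedge r$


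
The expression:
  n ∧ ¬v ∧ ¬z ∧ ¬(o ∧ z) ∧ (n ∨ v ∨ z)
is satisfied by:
  {n: True, v: False, z: False}


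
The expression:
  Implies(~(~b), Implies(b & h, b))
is always true.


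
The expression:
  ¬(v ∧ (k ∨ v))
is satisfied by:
  {v: False}


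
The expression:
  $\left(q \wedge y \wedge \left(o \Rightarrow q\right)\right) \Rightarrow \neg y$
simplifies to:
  $\neg q \vee \neg y$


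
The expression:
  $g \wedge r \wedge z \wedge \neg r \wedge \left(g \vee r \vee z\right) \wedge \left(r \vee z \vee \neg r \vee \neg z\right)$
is never true.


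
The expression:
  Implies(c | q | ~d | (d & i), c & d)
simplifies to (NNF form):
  d & (c | ~i) & (c | ~q)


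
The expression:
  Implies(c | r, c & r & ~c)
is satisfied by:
  {r: False, c: False}


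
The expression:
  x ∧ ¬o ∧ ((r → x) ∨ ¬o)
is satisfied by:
  {x: True, o: False}


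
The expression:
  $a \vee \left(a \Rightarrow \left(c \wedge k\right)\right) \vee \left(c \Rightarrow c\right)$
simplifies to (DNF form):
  $\text{True}$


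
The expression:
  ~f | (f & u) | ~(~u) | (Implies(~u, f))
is always true.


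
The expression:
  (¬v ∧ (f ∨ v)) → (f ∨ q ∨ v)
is always true.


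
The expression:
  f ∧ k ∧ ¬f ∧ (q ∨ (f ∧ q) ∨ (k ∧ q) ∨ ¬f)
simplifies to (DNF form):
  False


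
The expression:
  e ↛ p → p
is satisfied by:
  {p: True, e: False}
  {e: False, p: False}
  {e: True, p: True}


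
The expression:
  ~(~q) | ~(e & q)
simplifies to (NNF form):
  True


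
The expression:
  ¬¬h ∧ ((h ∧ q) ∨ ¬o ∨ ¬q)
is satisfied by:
  {h: True}


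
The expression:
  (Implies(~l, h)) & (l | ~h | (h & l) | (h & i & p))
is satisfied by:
  {i: True, l: True, p: True, h: True}
  {i: True, l: True, p: True, h: False}
  {i: True, l: True, h: True, p: False}
  {i: True, l: True, h: False, p: False}
  {l: True, p: True, h: True, i: False}
  {l: True, p: True, h: False, i: False}
  {l: True, p: False, h: True, i: False}
  {l: True, p: False, h: False, i: False}
  {i: True, p: True, h: True, l: False}


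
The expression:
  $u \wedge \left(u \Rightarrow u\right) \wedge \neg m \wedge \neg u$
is never true.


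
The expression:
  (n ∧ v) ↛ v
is never true.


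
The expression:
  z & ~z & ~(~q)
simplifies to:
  False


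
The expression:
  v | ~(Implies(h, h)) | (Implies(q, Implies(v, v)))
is always true.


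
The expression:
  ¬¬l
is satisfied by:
  {l: True}


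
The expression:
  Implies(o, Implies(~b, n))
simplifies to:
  b | n | ~o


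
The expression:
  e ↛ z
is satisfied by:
  {e: True, z: False}


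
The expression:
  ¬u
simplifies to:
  ¬u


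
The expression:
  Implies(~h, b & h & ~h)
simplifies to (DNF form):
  h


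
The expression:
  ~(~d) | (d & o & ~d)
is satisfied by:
  {d: True}


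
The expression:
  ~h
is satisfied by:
  {h: False}


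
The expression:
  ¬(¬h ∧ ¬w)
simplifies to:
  h ∨ w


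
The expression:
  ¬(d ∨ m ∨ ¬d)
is never true.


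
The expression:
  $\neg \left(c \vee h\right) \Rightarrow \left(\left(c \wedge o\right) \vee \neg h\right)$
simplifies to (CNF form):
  $\text{True}$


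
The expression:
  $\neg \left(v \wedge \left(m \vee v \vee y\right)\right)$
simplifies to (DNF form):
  $\neg v$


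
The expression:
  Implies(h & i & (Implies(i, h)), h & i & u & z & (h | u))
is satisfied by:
  {z: True, u: True, h: False, i: False}
  {z: True, u: False, h: False, i: False}
  {u: True, z: False, h: False, i: False}
  {z: False, u: False, h: False, i: False}
  {i: True, z: True, u: True, h: False}
  {i: True, z: True, u: False, h: False}
  {i: True, u: True, z: False, h: False}
  {i: True, u: False, z: False, h: False}
  {z: True, h: True, u: True, i: False}
  {z: True, h: True, u: False, i: False}
  {h: True, u: True, z: False, i: False}
  {h: True, z: False, u: False, i: False}
  {i: True, z: True, h: True, u: True}


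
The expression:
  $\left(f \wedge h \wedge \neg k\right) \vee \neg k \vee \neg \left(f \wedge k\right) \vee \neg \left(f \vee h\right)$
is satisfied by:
  {k: False, f: False}
  {f: True, k: False}
  {k: True, f: False}


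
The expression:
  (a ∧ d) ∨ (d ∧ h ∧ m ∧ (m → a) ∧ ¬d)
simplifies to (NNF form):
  a ∧ d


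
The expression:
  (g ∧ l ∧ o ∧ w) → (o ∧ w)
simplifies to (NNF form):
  True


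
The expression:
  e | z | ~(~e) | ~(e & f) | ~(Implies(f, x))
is always true.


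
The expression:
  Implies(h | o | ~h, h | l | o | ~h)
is always true.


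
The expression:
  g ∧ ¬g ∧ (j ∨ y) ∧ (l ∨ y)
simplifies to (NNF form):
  False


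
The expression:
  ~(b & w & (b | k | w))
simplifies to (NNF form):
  ~b | ~w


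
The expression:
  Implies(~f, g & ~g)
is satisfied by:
  {f: True}


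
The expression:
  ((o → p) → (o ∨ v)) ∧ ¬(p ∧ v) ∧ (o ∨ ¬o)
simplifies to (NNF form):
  (o ∧ ¬v) ∨ (v ∧ ¬p)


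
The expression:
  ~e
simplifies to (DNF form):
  ~e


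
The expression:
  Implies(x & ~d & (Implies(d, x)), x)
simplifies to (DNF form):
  True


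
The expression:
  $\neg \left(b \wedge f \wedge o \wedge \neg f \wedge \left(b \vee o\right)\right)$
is always true.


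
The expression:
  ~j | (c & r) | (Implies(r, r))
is always true.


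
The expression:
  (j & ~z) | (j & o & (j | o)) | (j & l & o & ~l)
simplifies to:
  j & (o | ~z)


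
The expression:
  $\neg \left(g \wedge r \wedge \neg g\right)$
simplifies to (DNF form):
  $\text{True}$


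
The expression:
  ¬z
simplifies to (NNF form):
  ¬z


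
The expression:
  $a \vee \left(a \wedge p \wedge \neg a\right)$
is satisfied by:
  {a: True}


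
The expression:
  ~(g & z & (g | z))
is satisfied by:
  {g: False, z: False}
  {z: True, g: False}
  {g: True, z: False}


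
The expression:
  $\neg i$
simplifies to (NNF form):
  $\neg i$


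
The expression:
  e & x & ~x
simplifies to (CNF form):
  False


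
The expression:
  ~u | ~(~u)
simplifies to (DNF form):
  True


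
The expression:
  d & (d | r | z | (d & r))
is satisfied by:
  {d: True}


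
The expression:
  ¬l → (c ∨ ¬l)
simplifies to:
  True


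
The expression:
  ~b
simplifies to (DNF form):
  ~b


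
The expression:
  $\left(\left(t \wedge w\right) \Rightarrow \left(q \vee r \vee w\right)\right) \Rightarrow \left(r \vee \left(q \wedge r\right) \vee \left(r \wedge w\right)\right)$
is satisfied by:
  {r: True}


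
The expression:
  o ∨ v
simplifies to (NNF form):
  o ∨ v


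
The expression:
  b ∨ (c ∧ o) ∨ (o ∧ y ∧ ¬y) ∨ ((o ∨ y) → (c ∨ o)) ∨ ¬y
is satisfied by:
  {b: True, o: True, c: True, y: False}
  {b: True, o: True, c: False, y: False}
  {b: True, c: True, o: False, y: False}
  {b: True, c: False, o: False, y: False}
  {o: True, c: True, b: False, y: False}
  {o: True, b: False, c: False, y: False}
  {o: False, c: True, b: False, y: False}
  {o: False, b: False, c: False, y: False}
  {b: True, y: True, o: True, c: True}
  {b: True, y: True, o: True, c: False}
  {b: True, y: True, c: True, o: False}
  {b: True, y: True, c: False, o: False}
  {y: True, o: True, c: True, b: False}
  {y: True, o: True, c: False, b: False}
  {y: True, c: True, o: False, b: False}


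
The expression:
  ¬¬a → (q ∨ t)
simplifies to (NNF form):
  q ∨ t ∨ ¬a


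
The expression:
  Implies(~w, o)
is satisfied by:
  {o: True, w: True}
  {o: True, w: False}
  {w: True, o: False}


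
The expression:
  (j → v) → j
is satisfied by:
  {j: True}


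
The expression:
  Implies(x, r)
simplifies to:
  r | ~x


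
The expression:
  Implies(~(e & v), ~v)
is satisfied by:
  {e: True, v: False}
  {v: False, e: False}
  {v: True, e: True}


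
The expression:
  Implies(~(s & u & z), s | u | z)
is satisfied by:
  {z: True, u: True, s: True}
  {z: True, u: True, s: False}
  {z: True, s: True, u: False}
  {z: True, s: False, u: False}
  {u: True, s: True, z: False}
  {u: True, s: False, z: False}
  {s: True, u: False, z: False}


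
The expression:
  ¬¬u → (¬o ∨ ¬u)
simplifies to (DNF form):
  ¬o ∨ ¬u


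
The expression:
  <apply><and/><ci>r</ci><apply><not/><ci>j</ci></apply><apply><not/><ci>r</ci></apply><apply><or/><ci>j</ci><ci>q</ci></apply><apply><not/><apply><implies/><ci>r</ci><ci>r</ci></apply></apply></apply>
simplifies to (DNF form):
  <false/>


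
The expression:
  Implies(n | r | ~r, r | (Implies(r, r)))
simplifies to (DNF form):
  True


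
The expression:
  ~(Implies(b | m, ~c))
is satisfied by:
  {b: True, m: True, c: True}
  {b: True, c: True, m: False}
  {m: True, c: True, b: False}


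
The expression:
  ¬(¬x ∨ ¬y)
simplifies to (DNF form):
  x ∧ y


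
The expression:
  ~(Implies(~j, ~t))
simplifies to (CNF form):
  t & ~j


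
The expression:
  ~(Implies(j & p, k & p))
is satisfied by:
  {p: True, j: True, k: False}


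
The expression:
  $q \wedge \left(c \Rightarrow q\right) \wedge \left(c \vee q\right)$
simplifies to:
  $q$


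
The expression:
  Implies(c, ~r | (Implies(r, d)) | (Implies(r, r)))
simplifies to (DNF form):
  True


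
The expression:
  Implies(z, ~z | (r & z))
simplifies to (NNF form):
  r | ~z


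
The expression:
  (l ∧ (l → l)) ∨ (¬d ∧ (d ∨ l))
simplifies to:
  l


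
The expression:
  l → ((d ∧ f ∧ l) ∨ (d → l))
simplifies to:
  True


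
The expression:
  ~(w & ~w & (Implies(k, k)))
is always true.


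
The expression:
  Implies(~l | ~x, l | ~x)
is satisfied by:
  {l: True, x: False}
  {x: False, l: False}
  {x: True, l: True}


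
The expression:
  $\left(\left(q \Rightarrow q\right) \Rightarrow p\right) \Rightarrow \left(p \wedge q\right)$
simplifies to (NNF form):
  $q \vee \neg p$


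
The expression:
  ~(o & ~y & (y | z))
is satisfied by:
  {y: True, o: False, z: False}
  {o: False, z: False, y: False}
  {y: True, z: True, o: False}
  {z: True, o: False, y: False}
  {y: True, o: True, z: False}
  {o: True, y: False, z: False}
  {y: True, z: True, o: True}


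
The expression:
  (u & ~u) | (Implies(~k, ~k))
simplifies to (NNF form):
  True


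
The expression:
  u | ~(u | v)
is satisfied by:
  {u: True, v: False}
  {v: False, u: False}
  {v: True, u: True}


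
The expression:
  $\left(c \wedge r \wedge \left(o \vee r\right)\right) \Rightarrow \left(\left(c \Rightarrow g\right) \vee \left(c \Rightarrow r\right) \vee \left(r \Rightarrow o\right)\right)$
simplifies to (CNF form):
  $\text{True}$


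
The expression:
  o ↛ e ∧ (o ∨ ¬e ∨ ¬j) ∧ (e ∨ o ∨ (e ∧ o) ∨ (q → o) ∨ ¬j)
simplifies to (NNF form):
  o ∧ ¬e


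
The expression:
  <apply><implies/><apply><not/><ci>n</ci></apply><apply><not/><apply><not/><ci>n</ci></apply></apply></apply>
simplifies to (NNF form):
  <ci>n</ci>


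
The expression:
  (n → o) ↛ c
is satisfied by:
  {o: True, c: False, n: False}
  {o: False, c: False, n: False}
  {n: True, o: True, c: False}


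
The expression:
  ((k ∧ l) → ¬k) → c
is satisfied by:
  {c: True, l: True, k: True}
  {c: True, l: True, k: False}
  {c: True, k: True, l: False}
  {c: True, k: False, l: False}
  {l: True, k: True, c: False}


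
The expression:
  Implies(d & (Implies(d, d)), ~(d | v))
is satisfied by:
  {d: False}


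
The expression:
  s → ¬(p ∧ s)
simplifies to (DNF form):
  ¬p ∨ ¬s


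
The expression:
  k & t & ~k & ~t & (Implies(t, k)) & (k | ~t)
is never true.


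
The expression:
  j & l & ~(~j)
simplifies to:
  j & l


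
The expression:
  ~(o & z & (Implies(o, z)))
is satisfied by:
  {o: False, z: False}
  {z: True, o: False}
  {o: True, z: False}


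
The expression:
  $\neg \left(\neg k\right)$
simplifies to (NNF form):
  $k$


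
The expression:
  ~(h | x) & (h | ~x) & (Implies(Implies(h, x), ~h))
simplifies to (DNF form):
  ~h & ~x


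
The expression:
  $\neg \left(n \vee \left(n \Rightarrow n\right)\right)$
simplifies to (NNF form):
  $\text{False}$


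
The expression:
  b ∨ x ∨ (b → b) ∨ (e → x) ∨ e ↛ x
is always true.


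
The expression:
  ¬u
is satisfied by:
  {u: False}


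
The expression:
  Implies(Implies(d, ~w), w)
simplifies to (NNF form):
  w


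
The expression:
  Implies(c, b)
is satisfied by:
  {b: True, c: False}
  {c: False, b: False}
  {c: True, b: True}


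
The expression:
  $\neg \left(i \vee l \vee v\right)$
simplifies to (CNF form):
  $\neg i \wedge \neg l \wedge \neg v$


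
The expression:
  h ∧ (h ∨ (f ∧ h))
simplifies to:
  h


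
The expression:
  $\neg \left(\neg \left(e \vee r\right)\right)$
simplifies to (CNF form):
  $e \vee r$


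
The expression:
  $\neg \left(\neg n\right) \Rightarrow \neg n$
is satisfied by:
  {n: False}


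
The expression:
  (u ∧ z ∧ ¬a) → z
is always true.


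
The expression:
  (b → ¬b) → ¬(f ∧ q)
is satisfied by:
  {b: True, q: False, f: False}
  {q: False, f: False, b: False}
  {f: True, b: True, q: False}
  {f: True, q: False, b: False}
  {b: True, q: True, f: False}
  {q: True, b: False, f: False}
  {f: True, q: True, b: True}


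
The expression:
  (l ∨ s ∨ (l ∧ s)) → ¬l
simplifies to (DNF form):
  ¬l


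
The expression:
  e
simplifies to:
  e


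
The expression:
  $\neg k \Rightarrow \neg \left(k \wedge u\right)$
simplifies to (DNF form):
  $\text{True}$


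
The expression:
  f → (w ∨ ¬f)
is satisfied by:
  {w: True, f: False}
  {f: False, w: False}
  {f: True, w: True}


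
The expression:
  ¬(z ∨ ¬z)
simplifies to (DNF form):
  False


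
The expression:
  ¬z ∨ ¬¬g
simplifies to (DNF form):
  g ∨ ¬z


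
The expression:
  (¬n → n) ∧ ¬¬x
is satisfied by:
  {x: True, n: True}


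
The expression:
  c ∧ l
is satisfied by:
  {c: True, l: True}


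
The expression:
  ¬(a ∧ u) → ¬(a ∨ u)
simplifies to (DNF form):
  (a ∧ u) ∨ (¬a ∧ ¬u)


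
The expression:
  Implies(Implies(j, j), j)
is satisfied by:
  {j: True}


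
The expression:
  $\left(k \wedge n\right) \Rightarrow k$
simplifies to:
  $\text{True}$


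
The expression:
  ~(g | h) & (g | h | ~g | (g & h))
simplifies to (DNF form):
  ~g & ~h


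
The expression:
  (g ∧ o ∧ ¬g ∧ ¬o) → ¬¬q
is always true.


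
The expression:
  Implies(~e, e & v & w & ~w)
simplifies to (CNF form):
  e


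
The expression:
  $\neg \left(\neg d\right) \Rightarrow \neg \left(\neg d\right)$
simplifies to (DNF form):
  $\text{True}$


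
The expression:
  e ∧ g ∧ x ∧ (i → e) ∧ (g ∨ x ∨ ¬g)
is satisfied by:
  {e: True, x: True, g: True}


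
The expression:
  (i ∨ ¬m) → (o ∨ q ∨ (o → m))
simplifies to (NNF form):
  True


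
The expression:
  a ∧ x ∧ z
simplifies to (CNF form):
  a ∧ x ∧ z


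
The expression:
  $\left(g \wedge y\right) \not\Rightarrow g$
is never true.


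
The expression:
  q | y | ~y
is always true.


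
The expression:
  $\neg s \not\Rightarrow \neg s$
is never true.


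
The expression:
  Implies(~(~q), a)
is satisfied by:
  {a: True, q: False}
  {q: False, a: False}
  {q: True, a: True}


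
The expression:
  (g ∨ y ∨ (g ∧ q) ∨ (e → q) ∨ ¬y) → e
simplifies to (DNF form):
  e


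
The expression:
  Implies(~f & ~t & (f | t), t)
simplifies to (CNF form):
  True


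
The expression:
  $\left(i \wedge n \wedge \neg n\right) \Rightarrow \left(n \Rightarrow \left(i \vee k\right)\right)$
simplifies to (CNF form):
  $\text{True}$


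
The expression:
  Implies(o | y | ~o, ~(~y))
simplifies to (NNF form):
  y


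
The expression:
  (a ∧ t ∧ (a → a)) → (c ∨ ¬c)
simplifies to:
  True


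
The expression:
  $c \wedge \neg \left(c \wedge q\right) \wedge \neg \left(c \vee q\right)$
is never true.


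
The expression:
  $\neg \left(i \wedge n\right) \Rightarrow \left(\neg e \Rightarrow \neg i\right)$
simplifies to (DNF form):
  $e \vee n \vee \neg i$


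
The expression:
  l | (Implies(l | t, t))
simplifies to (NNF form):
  True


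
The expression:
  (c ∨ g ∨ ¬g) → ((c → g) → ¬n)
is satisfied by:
  {c: True, n: False, g: False}
  {c: False, n: False, g: False}
  {g: True, c: True, n: False}
  {g: True, c: False, n: False}
  {n: True, c: True, g: False}


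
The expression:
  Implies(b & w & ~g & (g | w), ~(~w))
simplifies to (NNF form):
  True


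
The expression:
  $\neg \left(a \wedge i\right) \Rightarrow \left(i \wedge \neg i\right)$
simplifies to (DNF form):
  $a \wedge i$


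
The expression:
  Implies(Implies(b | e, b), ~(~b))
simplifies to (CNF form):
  b | e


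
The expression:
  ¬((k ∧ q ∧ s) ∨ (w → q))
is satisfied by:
  {w: True, q: False}


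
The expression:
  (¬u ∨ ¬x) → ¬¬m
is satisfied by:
  {x: True, m: True, u: True}
  {x: True, m: True, u: False}
  {m: True, u: True, x: False}
  {m: True, u: False, x: False}
  {x: True, u: True, m: False}


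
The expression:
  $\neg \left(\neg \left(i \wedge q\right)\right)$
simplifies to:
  $i \wedge q$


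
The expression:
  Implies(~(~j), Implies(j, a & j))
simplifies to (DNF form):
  a | ~j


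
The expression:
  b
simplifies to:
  b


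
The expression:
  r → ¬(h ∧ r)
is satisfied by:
  {h: False, r: False}
  {r: True, h: False}
  {h: True, r: False}


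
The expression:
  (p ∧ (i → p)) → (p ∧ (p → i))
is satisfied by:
  {i: True, p: False}
  {p: False, i: False}
  {p: True, i: True}


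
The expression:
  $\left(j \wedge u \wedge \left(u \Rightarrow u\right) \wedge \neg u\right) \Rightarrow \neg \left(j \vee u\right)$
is always true.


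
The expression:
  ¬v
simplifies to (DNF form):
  ¬v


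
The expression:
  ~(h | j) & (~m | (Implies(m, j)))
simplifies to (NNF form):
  ~h & ~j & ~m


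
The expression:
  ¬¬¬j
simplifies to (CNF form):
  ¬j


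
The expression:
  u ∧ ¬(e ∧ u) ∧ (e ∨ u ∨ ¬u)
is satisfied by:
  {u: True, e: False}


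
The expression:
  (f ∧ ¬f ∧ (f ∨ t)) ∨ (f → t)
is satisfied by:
  {t: True, f: False}
  {f: False, t: False}
  {f: True, t: True}


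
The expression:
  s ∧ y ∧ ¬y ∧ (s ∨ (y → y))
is never true.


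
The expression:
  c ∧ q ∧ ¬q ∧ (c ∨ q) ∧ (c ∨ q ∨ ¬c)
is never true.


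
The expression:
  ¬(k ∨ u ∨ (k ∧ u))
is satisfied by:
  {u: False, k: False}


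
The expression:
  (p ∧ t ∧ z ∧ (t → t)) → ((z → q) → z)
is always true.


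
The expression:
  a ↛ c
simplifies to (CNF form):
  a ∧ ¬c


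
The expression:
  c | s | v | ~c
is always true.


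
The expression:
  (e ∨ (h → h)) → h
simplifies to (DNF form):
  h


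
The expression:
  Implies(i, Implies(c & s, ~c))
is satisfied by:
  {s: False, c: False, i: False}
  {i: True, s: False, c: False}
  {c: True, s: False, i: False}
  {i: True, c: True, s: False}
  {s: True, i: False, c: False}
  {i: True, s: True, c: False}
  {c: True, s: True, i: False}


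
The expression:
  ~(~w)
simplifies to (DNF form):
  w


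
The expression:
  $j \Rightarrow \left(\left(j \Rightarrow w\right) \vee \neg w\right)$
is always true.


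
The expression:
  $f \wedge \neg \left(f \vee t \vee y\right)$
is never true.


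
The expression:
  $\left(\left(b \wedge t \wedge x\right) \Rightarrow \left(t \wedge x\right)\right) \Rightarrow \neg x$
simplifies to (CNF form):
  $\neg x$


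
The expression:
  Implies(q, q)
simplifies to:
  True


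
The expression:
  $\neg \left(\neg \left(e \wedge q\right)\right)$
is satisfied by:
  {e: True, q: True}


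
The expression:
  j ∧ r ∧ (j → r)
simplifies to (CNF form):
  j ∧ r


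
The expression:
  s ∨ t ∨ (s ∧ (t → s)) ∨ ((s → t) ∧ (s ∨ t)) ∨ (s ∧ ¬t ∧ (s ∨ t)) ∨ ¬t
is always true.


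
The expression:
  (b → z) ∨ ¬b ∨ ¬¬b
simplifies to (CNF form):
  True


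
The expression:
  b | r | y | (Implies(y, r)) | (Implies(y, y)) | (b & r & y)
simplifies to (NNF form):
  True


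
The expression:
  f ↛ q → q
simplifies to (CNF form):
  q ∨ ¬f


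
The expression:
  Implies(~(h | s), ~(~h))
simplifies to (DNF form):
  h | s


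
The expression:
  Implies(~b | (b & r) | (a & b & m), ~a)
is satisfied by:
  {b: True, m: False, r: False, a: False}
  {b: False, m: False, r: False, a: False}
  {b: True, r: True, m: False, a: False}
  {r: True, b: False, m: False, a: False}
  {b: True, m: True, r: False, a: False}
  {m: True, b: False, r: False, a: False}
  {b: True, r: True, m: True, a: False}
  {r: True, m: True, b: False, a: False}
  {a: True, b: True, m: False, r: False}


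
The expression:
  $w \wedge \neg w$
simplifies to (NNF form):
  $\text{False}$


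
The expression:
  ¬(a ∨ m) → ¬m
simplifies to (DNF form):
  True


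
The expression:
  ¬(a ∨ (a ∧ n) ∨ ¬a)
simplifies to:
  False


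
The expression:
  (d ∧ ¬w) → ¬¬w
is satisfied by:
  {w: True, d: False}
  {d: False, w: False}
  {d: True, w: True}


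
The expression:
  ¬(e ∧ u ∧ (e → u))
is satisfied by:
  {u: False, e: False}
  {e: True, u: False}
  {u: True, e: False}


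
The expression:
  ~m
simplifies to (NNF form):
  ~m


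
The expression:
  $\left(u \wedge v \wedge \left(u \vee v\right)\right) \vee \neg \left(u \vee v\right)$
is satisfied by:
  {v: False, u: False}
  {u: True, v: True}


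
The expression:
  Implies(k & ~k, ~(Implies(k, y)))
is always true.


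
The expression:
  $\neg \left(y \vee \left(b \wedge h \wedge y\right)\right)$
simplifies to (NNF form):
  $\neg y$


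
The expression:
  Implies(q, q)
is always true.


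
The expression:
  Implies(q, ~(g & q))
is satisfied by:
  {g: False, q: False}
  {q: True, g: False}
  {g: True, q: False}


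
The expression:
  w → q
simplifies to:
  q ∨ ¬w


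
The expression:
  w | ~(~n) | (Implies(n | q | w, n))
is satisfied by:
  {n: True, w: True, q: False}
  {n: True, w: False, q: False}
  {w: True, n: False, q: False}
  {n: False, w: False, q: False}
  {n: True, q: True, w: True}
  {n: True, q: True, w: False}
  {q: True, w: True, n: False}


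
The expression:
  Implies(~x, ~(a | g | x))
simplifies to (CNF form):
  (x | ~a) & (x | ~g)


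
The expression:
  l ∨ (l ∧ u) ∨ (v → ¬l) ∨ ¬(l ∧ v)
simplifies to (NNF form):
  True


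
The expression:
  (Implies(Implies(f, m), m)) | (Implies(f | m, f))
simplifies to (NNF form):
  True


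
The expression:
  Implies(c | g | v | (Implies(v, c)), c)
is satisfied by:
  {c: True}


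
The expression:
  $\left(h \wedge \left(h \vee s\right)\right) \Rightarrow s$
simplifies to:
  $s \vee \neg h$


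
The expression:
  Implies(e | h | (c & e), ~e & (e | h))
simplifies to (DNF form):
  ~e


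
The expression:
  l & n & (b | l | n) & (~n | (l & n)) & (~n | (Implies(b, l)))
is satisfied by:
  {n: True, l: True}


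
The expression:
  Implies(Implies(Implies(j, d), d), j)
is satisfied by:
  {j: True, d: False}
  {d: False, j: False}
  {d: True, j: True}


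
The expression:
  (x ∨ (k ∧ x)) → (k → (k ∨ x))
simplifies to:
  True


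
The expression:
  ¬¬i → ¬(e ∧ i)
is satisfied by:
  {e: False, i: False}
  {i: True, e: False}
  {e: True, i: False}


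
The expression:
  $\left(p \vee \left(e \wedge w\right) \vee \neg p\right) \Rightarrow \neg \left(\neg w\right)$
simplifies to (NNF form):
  $w$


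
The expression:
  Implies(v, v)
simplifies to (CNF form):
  True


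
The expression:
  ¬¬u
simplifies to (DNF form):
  u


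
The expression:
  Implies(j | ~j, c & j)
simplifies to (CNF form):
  c & j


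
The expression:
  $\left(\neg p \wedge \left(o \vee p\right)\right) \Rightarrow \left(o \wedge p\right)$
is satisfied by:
  {p: True, o: False}
  {o: False, p: False}
  {o: True, p: True}


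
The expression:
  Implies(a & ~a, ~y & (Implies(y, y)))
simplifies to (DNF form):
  True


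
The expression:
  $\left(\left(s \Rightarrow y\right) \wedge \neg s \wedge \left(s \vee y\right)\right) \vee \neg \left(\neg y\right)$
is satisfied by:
  {y: True}


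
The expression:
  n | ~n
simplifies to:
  True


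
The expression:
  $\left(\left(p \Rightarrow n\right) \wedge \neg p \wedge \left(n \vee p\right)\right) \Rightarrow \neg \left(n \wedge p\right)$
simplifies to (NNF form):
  $\text{True}$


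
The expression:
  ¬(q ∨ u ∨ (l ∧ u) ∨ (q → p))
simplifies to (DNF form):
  False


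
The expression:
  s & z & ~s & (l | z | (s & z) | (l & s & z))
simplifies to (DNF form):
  False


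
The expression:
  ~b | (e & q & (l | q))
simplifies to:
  ~b | (e & q)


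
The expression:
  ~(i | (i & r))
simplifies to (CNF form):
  ~i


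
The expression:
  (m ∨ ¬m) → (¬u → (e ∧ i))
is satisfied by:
  {e: True, u: True, i: True}
  {e: True, u: True, i: False}
  {u: True, i: True, e: False}
  {u: True, i: False, e: False}
  {e: True, i: True, u: False}


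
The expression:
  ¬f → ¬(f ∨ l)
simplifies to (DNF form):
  f ∨ ¬l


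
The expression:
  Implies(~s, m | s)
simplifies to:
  m | s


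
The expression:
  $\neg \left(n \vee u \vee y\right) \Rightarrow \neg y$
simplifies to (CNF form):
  $\text{True}$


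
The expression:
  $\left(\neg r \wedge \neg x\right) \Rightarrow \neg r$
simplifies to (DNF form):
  $\text{True}$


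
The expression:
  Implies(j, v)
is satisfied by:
  {v: True, j: False}
  {j: False, v: False}
  {j: True, v: True}


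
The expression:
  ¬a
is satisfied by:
  {a: False}


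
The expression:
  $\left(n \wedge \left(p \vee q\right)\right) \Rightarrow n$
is always true.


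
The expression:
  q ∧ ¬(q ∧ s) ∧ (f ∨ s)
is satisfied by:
  {f: True, q: True, s: False}


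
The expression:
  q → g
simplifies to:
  g ∨ ¬q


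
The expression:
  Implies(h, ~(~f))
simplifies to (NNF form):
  f | ~h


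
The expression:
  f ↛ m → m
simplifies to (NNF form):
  m ∨ ¬f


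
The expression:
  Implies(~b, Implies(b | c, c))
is always true.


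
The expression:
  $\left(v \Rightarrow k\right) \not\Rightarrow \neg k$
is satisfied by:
  {k: True}


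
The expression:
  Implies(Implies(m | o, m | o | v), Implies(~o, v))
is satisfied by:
  {o: True, v: True}
  {o: True, v: False}
  {v: True, o: False}


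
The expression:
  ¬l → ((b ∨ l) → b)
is always true.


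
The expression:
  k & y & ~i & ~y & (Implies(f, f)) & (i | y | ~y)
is never true.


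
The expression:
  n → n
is always true.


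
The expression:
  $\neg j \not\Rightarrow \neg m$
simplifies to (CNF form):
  $m \wedge \neg j$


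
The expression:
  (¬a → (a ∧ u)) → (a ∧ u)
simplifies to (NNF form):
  u ∨ ¬a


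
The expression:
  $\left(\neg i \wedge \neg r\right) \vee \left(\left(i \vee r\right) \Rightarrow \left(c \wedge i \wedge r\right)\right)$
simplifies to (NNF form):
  $\left(c \vee \neg r\right) \wedge \left(i \vee \neg r\right) \wedge \left(r \vee \neg i\right)$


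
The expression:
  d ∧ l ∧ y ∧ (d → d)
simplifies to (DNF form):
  d ∧ l ∧ y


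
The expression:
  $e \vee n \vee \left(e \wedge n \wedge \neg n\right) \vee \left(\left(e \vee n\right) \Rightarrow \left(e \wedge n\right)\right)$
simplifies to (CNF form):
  $\text{True}$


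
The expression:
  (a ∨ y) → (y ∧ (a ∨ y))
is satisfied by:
  {y: True, a: False}
  {a: False, y: False}
  {a: True, y: True}


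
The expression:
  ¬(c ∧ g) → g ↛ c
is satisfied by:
  {g: True}


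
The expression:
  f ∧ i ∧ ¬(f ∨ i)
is never true.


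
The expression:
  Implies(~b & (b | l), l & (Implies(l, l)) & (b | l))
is always true.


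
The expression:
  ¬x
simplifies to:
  ¬x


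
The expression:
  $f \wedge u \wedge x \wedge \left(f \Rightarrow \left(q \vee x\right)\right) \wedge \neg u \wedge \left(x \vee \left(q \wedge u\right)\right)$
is never true.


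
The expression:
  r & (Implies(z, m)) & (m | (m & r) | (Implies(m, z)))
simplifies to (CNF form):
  r & (m | ~z)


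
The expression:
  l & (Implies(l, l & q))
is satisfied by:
  {q: True, l: True}


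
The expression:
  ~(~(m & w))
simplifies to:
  m & w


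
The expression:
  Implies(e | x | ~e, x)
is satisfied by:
  {x: True}


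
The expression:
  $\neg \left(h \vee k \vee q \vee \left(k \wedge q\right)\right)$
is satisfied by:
  {q: False, h: False, k: False}


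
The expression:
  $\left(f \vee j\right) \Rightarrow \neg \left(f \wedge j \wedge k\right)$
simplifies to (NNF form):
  $\neg f \vee \neg j \vee \neg k$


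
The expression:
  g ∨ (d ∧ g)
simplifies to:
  g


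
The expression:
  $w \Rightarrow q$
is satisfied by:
  {q: True, w: False}
  {w: False, q: False}
  {w: True, q: True}


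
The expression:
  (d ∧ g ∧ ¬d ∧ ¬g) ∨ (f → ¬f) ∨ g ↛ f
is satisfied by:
  {f: False}


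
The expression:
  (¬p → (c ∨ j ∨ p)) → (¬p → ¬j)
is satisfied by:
  {p: True, j: False}
  {j: False, p: False}
  {j: True, p: True}


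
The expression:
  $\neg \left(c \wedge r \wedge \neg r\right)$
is always true.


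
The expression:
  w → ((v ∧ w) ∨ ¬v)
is always true.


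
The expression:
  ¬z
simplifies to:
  ¬z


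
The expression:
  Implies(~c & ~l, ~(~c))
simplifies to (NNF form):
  c | l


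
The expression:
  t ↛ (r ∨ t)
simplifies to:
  False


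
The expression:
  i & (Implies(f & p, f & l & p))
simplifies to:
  i & (l | ~f | ~p)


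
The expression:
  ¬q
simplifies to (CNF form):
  ¬q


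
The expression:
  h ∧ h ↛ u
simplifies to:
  h ∧ ¬u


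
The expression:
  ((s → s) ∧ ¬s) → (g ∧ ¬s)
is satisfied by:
  {g: True, s: True}
  {g: True, s: False}
  {s: True, g: False}


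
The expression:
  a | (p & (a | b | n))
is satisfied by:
  {n: True, a: True, b: True, p: True}
  {n: True, a: True, p: True, b: False}
  {a: True, b: True, p: True, n: False}
  {a: True, p: True, b: False, n: False}
  {a: True, b: True, n: True, p: False}
  {a: True, n: True, p: False, b: False}
  {a: True, b: True, p: False, n: False}
  {a: True, p: False, b: False, n: False}
  {n: True, p: True, b: True, a: False}
  {n: True, p: True, b: False, a: False}
  {p: True, b: True, n: False, a: False}


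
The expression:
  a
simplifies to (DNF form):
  a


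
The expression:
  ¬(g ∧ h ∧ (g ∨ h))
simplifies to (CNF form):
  ¬g ∨ ¬h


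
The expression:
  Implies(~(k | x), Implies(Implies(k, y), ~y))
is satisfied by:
  {x: True, k: True, y: False}
  {x: True, k: False, y: False}
  {k: True, x: False, y: False}
  {x: False, k: False, y: False}
  {x: True, y: True, k: True}
  {x: True, y: True, k: False}
  {y: True, k: True, x: False}


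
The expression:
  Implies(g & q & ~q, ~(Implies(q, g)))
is always true.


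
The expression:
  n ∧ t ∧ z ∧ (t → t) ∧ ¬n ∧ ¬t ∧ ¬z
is never true.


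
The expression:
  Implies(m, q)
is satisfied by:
  {q: True, m: False}
  {m: False, q: False}
  {m: True, q: True}


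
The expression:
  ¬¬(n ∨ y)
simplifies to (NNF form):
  n ∨ y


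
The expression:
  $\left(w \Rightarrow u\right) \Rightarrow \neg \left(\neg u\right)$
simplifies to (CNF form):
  $u \vee w$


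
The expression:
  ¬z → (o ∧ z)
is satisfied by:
  {z: True}


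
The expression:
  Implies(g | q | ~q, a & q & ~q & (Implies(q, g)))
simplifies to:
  False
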